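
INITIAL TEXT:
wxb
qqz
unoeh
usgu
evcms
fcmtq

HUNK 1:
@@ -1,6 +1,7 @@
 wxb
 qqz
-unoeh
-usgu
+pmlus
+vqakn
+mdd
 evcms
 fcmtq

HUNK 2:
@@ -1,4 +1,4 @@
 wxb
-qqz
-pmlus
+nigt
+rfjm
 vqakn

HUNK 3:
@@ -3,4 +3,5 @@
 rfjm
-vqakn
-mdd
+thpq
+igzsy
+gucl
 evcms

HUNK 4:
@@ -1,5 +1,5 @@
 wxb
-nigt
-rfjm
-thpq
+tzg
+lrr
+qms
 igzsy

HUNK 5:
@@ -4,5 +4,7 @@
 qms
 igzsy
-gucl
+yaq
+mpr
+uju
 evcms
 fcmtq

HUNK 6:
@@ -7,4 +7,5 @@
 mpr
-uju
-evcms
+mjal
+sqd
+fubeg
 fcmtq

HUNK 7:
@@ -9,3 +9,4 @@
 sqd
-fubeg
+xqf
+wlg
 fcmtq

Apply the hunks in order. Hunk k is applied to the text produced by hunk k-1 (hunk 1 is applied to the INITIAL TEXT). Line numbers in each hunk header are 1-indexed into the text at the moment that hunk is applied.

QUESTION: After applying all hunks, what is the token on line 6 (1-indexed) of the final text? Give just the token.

Answer: yaq

Derivation:
Hunk 1: at line 1 remove [unoeh,usgu] add [pmlus,vqakn,mdd] -> 7 lines: wxb qqz pmlus vqakn mdd evcms fcmtq
Hunk 2: at line 1 remove [qqz,pmlus] add [nigt,rfjm] -> 7 lines: wxb nigt rfjm vqakn mdd evcms fcmtq
Hunk 3: at line 3 remove [vqakn,mdd] add [thpq,igzsy,gucl] -> 8 lines: wxb nigt rfjm thpq igzsy gucl evcms fcmtq
Hunk 4: at line 1 remove [nigt,rfjm,thpq] add [tzg,lrr,qms] -> 8 lines: wxb tzg lrr qms igzsy gucl evcms fcmtq
Hunk 5: at line 4 remove [gucl] add [yaq,mpr,uju] -> 10 lines: wxb tzg lrr qms igzsy yaq mpr uju evcms fcmtq
Hunk 6: at line 7 remove [uju,evcms] add [mjal,sqd,fubeg] -> 11 lines: wxb tzg lrr qms igzsy yaq mpr mjal sqd fubeg fcmtq
Hunk 7: at line 9 remove [fubeg] add [xqf,wlg] -> 12 lines: wxb tzg lrr qms igzsy yaq mpr mjal sqd xqf wlg fcmtq
Final line 6: yaq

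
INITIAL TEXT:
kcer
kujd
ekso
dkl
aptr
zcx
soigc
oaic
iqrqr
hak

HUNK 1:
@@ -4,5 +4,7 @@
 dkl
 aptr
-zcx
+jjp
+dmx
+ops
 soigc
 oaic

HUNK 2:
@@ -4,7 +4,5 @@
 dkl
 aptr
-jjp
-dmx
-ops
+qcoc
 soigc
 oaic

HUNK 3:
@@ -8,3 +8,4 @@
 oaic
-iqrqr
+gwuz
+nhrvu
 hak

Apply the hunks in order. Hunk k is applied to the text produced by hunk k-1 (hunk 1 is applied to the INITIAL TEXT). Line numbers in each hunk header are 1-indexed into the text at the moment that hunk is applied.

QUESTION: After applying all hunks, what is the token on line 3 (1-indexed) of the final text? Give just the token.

Hunk 1: at line 4 remove [zcx] add [jjp,dmx,ops] -> 12 lines: kcer kujd ekso dkl aptr jjp dmx ops soigc oaic iqrqr hak
Hunk 2: at line 4 remove [jjp,dmx,ops] add [qcoc] -> 10 lines: kcer kujd ekso dkl aptr qcoc soigc oaic iqrqr hak
Hunk 3: at line 8 remove [iqrqr] add [gwuz,nhrvu] -> 11 lines: kcer kujd ekso dkl aptr qcoc soigc oaic gwuz nhrvu hak
Final line 3: ekso

Answer: ekso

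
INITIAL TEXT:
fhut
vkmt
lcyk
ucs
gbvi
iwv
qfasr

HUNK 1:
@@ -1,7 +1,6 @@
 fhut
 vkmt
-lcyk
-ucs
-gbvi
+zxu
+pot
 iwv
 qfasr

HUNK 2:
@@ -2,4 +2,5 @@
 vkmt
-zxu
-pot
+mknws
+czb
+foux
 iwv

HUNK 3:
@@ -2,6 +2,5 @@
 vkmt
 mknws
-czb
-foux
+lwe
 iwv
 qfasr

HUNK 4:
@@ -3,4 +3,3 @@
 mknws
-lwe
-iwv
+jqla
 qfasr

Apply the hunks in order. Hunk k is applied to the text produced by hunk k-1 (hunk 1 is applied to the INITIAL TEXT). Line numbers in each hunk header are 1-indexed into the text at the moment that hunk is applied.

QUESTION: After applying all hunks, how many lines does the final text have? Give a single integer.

Hunk 1: at line 1 remove [lcyk,ucs,gbvi] add [zxu,pot] -> 6 lines: fhut vkmt zxu pot iwv qfasr
Hunk 2: at line 2 remove [zxu,pot] add [mknws,czb,foux] -> 7 lines: fhut vkmt mknws czb foux iwv qfasr
Hunk 3: at line 2 remove [czb,foux] add [lwe] -> 6 lines: fhut vkmt mknws lwe iwv qfasr
Hunk 4: at line 3 remove [lwe,iwv] add [jqla] -> 5 lines: fhut vkmt mknws jqla qfasr
Final line count: 5

Answer: 5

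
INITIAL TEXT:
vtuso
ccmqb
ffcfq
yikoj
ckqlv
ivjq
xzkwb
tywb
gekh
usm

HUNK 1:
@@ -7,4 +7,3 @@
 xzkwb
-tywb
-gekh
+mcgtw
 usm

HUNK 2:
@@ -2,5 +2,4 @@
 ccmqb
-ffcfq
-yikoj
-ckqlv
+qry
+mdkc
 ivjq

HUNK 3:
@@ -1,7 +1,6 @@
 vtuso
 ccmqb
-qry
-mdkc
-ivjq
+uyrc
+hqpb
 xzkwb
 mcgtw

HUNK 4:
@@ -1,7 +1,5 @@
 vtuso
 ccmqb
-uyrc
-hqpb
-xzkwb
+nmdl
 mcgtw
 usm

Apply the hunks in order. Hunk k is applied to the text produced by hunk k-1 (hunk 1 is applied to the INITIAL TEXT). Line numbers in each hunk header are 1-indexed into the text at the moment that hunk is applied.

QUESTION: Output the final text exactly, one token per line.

Hunk 1: at line 7 remove [tywb,gekh] add [mcgtw] -> 9 lines: vtuso ccmqb ffcfq yikoj ckqlv ivjq xzkwb mcgtw usm
Hunk 2: at line 2 remove [ffcfq,yikoj,ckqlv] add [qry,mdkc] -> 8 lines: vtuso ccmqb qry mdkc ivjq xzkwb mcgtw usm
Hunk 3: at line 1 remove [qry,mdkc,ivjq] add [uyrc,hqpb] -> 7 lines: vtuso ccmqb uyrc hqpb xzkwb mcgtw usm
Hunk 4: at line 1 remove [uyrc,hqpb,xzkwb] add [nmdl] -> 5 lines: vtuso ccmqb nmdl mcgtw usm

Answer: vtuso
ccmqb
nmdl
mcgtw
usm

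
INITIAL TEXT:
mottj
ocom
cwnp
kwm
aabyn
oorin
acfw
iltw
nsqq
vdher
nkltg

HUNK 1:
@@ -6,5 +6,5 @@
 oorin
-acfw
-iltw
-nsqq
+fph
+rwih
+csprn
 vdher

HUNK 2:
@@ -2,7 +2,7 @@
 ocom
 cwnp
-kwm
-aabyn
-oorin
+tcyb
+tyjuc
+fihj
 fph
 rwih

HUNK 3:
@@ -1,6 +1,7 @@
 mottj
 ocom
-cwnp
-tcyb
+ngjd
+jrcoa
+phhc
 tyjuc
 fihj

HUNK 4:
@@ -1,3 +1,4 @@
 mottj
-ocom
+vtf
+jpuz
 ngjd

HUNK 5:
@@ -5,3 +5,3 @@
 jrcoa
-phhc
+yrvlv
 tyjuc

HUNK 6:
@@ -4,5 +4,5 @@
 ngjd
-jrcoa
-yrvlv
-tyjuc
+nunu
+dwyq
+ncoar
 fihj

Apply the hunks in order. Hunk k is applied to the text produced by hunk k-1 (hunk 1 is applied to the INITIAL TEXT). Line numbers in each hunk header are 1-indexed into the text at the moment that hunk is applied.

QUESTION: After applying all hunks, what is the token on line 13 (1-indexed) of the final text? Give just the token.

Hunk 1: at line 6 remove [acfw,iltw,nsqq] add [fph,rwih,csprn] -> 11 lines: mottj ocom cwnp kwm aabyn oorin fph rwih csprn vdher nkltg
Hunk 2: at line 2 remove [kwm,aabyn,oorin] add [tcyb,tyjuc,fihj] -> 11 lines: mottj ocom cwnp tcyb tyjuc fihj fph rwih csprn vdher nkltg
Hunk 3: at line 1 remove [cwnp,tcyb] add [ngjd,jrcoa,phhc] -> 12 lines: mottj ocom ngjd jrcoa phhc tyjuc fihj fph rwih csprn vdher nkltg
Hunk 4: at line 1 remove [ocom] add [vtf,jpuz] -> 13 lines: mottj vtf jpuz ngjd jrcoa phhc tyjuc fihj fph rwih csprn vdher nkltg
Hunk 5: at line 5 remove [phhc] add [yrvlv] -> 13 lines: mottj vtf jpuz ngjd jrcoa yrvlv tyjuc fihj fph rwih csprn vdher nkltg
Hunk 6: at line 4 remove [jrcoa,yrvlv,tyjuc] add [nunu,dwyq,ncoar] -> 13 lines: mottj vtf jpuz ngjd nunu dwyq ncoar fihj fph rwih csprn vdher nkltg
Final line 13: nkltg

Answer: nkltg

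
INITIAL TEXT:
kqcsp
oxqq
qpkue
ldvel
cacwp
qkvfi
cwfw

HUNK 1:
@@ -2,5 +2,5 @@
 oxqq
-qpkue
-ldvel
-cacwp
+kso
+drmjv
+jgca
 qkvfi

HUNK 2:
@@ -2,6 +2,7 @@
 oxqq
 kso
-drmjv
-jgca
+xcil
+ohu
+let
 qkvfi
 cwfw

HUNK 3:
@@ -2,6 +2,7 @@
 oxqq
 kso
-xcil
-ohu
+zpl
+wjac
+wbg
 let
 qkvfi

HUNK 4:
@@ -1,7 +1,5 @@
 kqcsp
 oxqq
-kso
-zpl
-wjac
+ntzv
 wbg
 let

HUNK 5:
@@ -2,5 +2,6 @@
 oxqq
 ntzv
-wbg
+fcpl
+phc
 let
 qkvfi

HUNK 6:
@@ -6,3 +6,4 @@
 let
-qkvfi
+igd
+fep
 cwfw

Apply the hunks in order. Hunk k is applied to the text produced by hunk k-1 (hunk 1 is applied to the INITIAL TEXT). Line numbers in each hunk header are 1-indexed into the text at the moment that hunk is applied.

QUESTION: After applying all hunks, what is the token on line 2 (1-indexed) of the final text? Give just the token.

Answer: oxqq

Derivation:
Hunk 1: at line 2 remove [qpkue,ldvel,cacwp] add [kso,drmjv,jgca] -> 7 lines: kqcsp oxqq kso drmjv jgca qkvfi cwfw
Hunk 2: at line 2 remove [drmjv,jgca] add [xcil,ohu,let] -> 8 lines: kqcsp oxqq kso xcil ohu let qkvfi cwfw
Hunk 3: at line 2 remove [xcil,ohu] add [zpl,wjac,wbg] -> 9 lines: kqcsp oxqq kso zpl wjac wbg let qkvfi cwfw
Hunk 4: at line 1 remove [kso,zpl,wjac] add [ntzv] -> 7 lines: kqcsp oxqq ntzv wbg let qkvfi cwfw
Hunk 5: at line 2 remove [wbg] add [fcpl,phc] -> 8 lines: kqcsp oxqq ntzv fcpl phc let qkvfi cwfw
Hunk 6: at line 6 remove [qkvfi] add [igd,fep] -> 9 lines: kqcsp oxqq ntzv fcpl phc let igd fep cwfw
Final line 2: oxqq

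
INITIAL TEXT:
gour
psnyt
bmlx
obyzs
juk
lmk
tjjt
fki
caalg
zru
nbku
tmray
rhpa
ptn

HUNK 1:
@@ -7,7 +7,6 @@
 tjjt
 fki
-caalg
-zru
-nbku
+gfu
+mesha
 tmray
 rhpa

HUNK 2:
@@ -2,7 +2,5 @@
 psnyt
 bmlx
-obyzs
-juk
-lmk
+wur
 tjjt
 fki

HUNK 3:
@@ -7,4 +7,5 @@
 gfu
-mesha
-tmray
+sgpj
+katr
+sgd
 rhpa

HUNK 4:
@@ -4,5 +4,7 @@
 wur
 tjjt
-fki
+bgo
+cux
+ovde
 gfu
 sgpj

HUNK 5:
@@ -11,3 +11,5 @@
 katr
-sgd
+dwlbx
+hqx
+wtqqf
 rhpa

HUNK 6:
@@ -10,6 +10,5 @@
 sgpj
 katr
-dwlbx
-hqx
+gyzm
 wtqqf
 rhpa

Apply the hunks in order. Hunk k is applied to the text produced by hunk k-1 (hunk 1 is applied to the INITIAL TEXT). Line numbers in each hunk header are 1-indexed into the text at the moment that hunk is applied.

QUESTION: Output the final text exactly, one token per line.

Answer: gour
psnyt
bmlx
wur
tjjt
bgo
cux
ovde
gfu
sgpj
katr
gyzm
wtqqf
rhpa
ptn

Derivation:
Hunk 1: at line 7 remove [caalg,zru,nbku] add [gfu,mesha] -> 13 lines: gour psnyt bmlx obyzs juk lmk tjjt fki gfu mesha tmray rhpa ptn
Hunk 2: at line 2 remove [obyzs,juk,lmk] add [wur] -> 11 lines: gour psnyt bmlx wur tjjt fki gfu mesha tmray rhpa ptn
Hunk 3: at line 7 remove [mesha,tmray] add [sgpj,katr,sgd] -> 12 lines: gour psnyt bmlx wur tjjt fki gfu sgpj katr sgd rhpa ptn
Hunk 4: at line 4 remove [fki] add [bgo,cux,ovde] -> 14 lines: gour psnyt bmlx wur tjjt bgo cux ovde gfu sgpj katr sgd rhpa ptn
Hunk 5: at line 11 remove [sgd] add [dwlbx,hqx,wtqqf] -> 16 lines: gour psnyt bmlx wur tjjt bgo cux ovde gfu sgpj katr dwlbx hqx wtqqf rhpa ptn
Hunk 6: at line 10 remove [dwlbx,hqx] add [gyzm] -> 15 lines: gour psnyt bmlx wur tjjt bgo cux ovde gfu sgpj katr gyzm wtqqf rhpa ptn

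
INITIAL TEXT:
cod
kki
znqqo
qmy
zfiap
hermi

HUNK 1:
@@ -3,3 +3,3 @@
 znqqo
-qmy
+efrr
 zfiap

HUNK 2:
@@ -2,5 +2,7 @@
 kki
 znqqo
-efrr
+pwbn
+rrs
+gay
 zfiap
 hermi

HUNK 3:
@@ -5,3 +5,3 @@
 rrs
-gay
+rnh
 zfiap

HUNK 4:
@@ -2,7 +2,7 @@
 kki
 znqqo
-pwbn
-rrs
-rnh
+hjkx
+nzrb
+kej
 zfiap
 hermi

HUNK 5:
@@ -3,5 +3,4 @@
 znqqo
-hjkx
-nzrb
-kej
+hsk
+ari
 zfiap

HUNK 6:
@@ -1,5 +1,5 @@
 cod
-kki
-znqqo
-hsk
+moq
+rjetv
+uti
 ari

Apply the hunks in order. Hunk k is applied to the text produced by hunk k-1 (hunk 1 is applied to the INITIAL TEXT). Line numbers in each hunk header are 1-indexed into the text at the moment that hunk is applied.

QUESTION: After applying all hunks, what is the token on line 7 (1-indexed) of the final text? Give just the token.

Hunk 1: at line 3 remove [qmy] add [efrr] -> 6 lines: cod kki znqqo efrr zfiap hermi
Hunk 2: at line 2 remove [efrr] add [pwbn,rrs,gay] -> 8 lines: cod kki znqqo pwbn rrs gay zfiap hermi
Hunk 3: at line 5 remove [gay] add [rnh] -> 8 lines: cod kki znqqo pwbn rrs rnh zfiap hermi
Hunk 4: at line 2 remove [pwbn,rrs,rnh] add [hjkx,nzrb,kej] -> 8 lines: cod kki znqqo hjkx nzrb kej zfiap hermi
Hunk 5: at line 3 remove [hjkx,nzrb,kej] add [hsk,ari] -> 7 lines: cod kki znqqo hsk ari zfiap hermi
Hunk 6: at line 1 remove [kki,znqqo,hsk] add [moq,rjetv,uti] -> 7 lines: cod moq rjetv uti ari zfiap hermi
Final line 7: hermi

Answer: hermi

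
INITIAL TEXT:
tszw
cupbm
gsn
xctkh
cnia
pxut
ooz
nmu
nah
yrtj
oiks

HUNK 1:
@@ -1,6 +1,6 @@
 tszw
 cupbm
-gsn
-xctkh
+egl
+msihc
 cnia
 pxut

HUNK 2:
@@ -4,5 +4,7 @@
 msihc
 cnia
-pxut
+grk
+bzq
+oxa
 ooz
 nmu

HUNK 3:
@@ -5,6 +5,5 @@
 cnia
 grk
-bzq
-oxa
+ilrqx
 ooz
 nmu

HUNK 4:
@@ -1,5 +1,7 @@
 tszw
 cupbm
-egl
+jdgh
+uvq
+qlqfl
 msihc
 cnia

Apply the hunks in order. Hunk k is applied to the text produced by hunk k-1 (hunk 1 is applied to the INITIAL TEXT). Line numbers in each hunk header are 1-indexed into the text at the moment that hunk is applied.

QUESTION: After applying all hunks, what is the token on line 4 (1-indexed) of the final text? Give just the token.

Hunk 1: at line 1 remove [gsn,xctkh] add [egl,msihc] -> 11 lines: tszw cupbm egl msihc cnia pxut ooz nmu nah yrtj oiks
Hunk 2: at line 4 remove [pxut] add [grk,bzq,oxa] -> 13 lines: tszw cupbm egl msihc cnia grk bzq oxa ooz nmu nah yrtj oiks
Hunk 3: at line 5 remove [bzq,oxa] add [ilrqx] -> 12 lines: tszw cupbm egl msihc cnia grk ilrqx ooz nmu nah yrtj oiks
Hunk 4: at line 1 remove [egl] add [jdgh,uvq,qlqfl] -> 14 lines: tszw cupbm jdgh uvq qlqfl msihc cnia grk ilrqx ooz nmu nah yrtj oiks
Final line 4: uvq

Answer: uvq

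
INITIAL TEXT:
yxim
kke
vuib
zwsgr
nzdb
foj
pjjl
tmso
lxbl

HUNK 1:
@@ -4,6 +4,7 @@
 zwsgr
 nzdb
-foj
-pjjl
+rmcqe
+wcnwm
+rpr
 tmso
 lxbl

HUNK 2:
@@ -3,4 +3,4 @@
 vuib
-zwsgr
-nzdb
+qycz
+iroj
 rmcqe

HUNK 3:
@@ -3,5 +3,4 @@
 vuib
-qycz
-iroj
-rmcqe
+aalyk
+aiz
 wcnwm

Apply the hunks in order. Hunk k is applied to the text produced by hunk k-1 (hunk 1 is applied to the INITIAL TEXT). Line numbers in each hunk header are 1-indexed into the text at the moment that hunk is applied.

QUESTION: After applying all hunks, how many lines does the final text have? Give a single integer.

Answer: 9

Derivation:
Hunk 1: at line 4 remove [foj,pjjl] add [rmcqe,wcnwm,rpr] -> 10 lines: yxim kke vuib zwsgr nzdb rmcqe wcnwm rpr tmso lxbl
Hunk 2: at line 3 remove [zwsgr,nzdb] add [qycz,iroj] -> 10 lines: yxim kke vuib qycz iroj rmcqe wcnwm rpr tmso lxbl
Hunk 3: at line 3 remove [qycz,iroj,rmcqe] add [aalyk,aiz] -> 9 lines: yxim kke vuib aalyk aiz wcnwm rpr tmso lxbl
Final line count: 9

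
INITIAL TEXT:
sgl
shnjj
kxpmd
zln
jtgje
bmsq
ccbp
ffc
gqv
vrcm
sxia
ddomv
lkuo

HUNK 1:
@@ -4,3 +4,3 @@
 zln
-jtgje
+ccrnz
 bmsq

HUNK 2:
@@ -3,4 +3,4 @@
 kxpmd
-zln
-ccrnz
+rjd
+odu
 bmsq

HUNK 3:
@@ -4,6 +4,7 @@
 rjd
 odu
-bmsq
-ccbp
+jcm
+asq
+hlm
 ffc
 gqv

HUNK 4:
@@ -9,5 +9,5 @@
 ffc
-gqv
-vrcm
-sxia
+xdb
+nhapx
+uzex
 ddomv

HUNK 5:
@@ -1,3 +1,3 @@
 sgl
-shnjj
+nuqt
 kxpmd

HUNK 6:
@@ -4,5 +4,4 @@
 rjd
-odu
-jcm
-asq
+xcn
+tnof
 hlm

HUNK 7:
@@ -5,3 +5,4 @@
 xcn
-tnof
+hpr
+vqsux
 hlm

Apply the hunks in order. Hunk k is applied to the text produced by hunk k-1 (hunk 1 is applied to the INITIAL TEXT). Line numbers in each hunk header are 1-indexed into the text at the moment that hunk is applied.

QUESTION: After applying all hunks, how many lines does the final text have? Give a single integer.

Answer: 14

Derivation:
Hunk 1: at line 4 remove [jtgje] add [ccrnz] -> 13 lines: sgl shnjj kxpmd zln ccrnz bmsq ccbp ffc gqv vrcm sxia ddomv lkuo
Hunk 2: at line 3 remove [zln,ccrnz] add [rjd,odu] -> 13 lines: sgl shnjj kxpmd rjd odu bmsq ccbp ffc gqv vrcm sxia ddomv lkuo
Hunk 3: at line 4 remove [bmsq,ccbp] add [jcm,asq,hlm] -> 14 lines: sgl shnjj kxpmd rjd odu jcm asq hlm ffc gqv vrcm sxia ddomv lkuo
Hunk 4: at line 9 remove [gqv,vrcm,sxia] add [xdb,nhapx,uzex] -> 14 lines: sgl shnjj kxpmd rjd odu jcm asq hlm ffc xdb nhapx uzex ddomv lkuo
Hunk 5: at line 1 remove [shnjj] add [nuqt] -> 14 lines: sgl nuqt kxpmd rjd odu jcm asq hlm ffc xdb nhapx uzex ddomv lkuo
Hunk 6: at line 4 remove [odu,jcm,asq] add [xcn,tnof] -> 13 lines: sgl nuqt kxpmd rjd xcn tnof hlm ffc xdb nhapx uzex ddomv lkuo
Hunk 7: at line 5 remove [tnof] add [hpr,vqsux] -> 14 lines: sgl nuqt kxpmd rjd xcn hpr vqsux hlm ffc xdb nhapx uzex ddomv lkuo
Final line count: 14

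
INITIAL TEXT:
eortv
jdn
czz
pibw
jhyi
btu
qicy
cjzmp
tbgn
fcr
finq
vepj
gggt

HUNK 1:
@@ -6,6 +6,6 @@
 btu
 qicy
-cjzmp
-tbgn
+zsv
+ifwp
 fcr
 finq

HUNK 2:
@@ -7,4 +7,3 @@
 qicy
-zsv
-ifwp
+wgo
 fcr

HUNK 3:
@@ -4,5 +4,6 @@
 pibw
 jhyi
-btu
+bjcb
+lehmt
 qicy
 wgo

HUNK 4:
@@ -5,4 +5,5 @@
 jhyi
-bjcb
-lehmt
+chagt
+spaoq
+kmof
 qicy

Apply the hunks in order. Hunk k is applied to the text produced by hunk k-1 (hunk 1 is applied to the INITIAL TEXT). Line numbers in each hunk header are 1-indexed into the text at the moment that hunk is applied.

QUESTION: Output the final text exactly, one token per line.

Answer: eortv
jdn
czz
pibw
jhyi
chagt
spaoq
kmof
qicy
wgo
fcr
finq
vepj
gggt

Derivation:
Hunk 1: at line 6 remove [cjzmp,tbgn] add [zsv,ifwp] -> 13 lines: eortv jdn czz pibw jhyi btu qicy zsv ifwp fcr finq vepj gggt
Hunk 2: at line 7 remove [zsv,ifwp] add [wgo] -> 12 lines: eortv jdn czz pibw jhyi btu qicy wgo fcr finq vepj gggt
Hunk 3: at line 4 remove [btu] add [bjcb,lehmt] -> 13 lines: eortv jdn czz pibw jhyi bjcb lehmt qicy wgo fcr finq vepj gggt
Hunk 4: at line 5 remove [bjcb,lehmt] add [chagt,spaoq,kmof] -> 14 lines: eortv jdn czz pibw jhyi chagt spaoq kmof qicy wgo fcr finq vepj gggt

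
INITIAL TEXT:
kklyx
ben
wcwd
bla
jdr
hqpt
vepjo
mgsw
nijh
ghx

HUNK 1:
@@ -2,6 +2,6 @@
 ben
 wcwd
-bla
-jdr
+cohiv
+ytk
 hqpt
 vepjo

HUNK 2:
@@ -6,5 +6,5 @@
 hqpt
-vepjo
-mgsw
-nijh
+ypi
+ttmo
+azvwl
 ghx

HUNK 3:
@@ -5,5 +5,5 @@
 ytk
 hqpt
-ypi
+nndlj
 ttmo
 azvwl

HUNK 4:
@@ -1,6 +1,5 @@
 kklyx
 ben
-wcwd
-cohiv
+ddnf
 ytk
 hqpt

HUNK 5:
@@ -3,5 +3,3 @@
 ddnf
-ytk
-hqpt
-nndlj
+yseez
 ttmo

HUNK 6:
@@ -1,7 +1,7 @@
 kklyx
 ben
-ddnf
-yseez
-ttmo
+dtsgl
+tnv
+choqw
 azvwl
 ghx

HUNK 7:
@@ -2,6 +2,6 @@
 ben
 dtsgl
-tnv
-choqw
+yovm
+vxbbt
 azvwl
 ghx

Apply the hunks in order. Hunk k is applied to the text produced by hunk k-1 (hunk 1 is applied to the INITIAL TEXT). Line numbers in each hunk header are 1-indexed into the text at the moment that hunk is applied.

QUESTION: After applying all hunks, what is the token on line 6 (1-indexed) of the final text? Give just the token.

Hunk 1: at line 2 remove [bla,jdr] add [cohiv,ytk] -> 10 lines: kklyx ben wcwd cohiv ytk hqpt vepjo mgsw nijh ghx
Hunk 2: at line 6 remove [vepjo,mgsw,nijh] add [ypi,ttmo,azvwl] -> 10 lines: kklyx ben wcwd cohiv ytk hqpt ypi ttmo azvwl ghx
Hunk 3: at line 5 remove [ypi] add [nndlj] -> 10 lines: kklyx ben wcwd cohiv ytk hqpt nndlj ttmo azvwl ghx
Hunk 4: at line 1 remove [wcwd,cohiv] add [ddnf] -> 9 lines: kklyx ben ddnf ytk hqpt nndlj ttmo azvwl ghx
Hunk 5: at line 3 remove [ytk,hqpt,nndlj] add [yseez] -> 7 lines: kklyx ben ddnf yseez ttmo azvwl ghx
Hunk 6: at line 1 remove [ddnf,yseez,ttmo] add [dtsgl,tnv,choqw] -> 7 lines: kklyx ben dtsgl tnv choqw azvwl ghx
Hunk 7: at line 2 remove [tnv,choqw] add [yovm,vxbbt] -> 7 lines: kklyx ben dtsgl yovm vxbbt azvwl ghx
Final line 6: azvwl

Answer: azvwl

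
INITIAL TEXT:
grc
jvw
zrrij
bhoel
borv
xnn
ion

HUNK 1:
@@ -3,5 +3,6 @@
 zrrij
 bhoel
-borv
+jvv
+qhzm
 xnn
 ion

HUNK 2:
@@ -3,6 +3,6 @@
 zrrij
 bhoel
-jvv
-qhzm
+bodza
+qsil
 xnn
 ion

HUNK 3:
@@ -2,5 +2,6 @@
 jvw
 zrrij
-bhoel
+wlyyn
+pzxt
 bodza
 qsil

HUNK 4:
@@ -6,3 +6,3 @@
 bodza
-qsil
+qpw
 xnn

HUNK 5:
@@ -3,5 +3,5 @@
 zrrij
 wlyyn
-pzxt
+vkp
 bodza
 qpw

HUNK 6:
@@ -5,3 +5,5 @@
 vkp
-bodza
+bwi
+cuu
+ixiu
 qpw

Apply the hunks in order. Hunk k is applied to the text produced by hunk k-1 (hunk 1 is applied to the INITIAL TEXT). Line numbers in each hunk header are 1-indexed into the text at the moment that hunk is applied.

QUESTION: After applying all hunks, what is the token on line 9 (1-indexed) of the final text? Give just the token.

Answer: qpw

Derivation:
Hunk 1: at line 3 remove [borv] add [jvv,qhzm] -> 8 lines: grc jvw zrrij bhoel jvv qhzm xnn ion
Hunk 2: at line 3 remove [jvv,qhzm] add [bodza,qsil] -> 8 lines: grc jvw zrrij bhoel bodza qsil xnn ion
Hunk 3: at line 2 remove [bhoel] add [wlyyn,pzxt] -> 9 lines: grc jvw zrrij wlyyn pzxt bodza qsil xnn ion
Hunk 4: at line 6 remove [qsil] add [qpw] -> 9 lines: grc jvw zrrij wlyyn pzxt bodza qpw xnn ion
Hunk 5: at line 3 remove [pzxt] add [vkp] -> 9 lines: grc jvw zrrij wlyyn vkp bodza qpw xnn ion
Hunk 6: at line 5 remove [bodza] add [bwi,cuu,ixiu] -> 11 lines: grc jvw zrrij wlyyn vkp bwi cuu ixiu qpw xnn ion
Final line 9: qpw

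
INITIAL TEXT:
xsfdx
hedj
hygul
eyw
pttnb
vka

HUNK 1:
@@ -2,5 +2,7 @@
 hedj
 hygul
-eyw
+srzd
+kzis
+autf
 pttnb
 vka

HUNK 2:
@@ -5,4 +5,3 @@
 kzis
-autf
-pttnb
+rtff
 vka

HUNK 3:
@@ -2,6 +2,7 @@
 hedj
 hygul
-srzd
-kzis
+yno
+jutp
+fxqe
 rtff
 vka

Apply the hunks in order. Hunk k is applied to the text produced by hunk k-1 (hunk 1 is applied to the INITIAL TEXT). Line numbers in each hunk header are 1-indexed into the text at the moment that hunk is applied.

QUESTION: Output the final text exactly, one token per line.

Answer: xsfdx
hedj
hygul
yno
jutp
fxqe
rtff
vka

Derivation:
Hunk 1: at line 2 remove [eyw] add [srzd,kzis,autf] -> 8 lines: xsfdx hedj hygul srzd kzis autf pttnb vka
Hunk 2: at line 5 remove [autf,pttnb] add [rtff] -> 7 lines: xsfdx hedj hygul srzd kzis rtff vka
Hunk 3: at line 2 remove [srzd,kzis] add [yno,jutp,fxqe] -> 8 lines: xsfdx hedj hygul yno jutp fxqe rtff vka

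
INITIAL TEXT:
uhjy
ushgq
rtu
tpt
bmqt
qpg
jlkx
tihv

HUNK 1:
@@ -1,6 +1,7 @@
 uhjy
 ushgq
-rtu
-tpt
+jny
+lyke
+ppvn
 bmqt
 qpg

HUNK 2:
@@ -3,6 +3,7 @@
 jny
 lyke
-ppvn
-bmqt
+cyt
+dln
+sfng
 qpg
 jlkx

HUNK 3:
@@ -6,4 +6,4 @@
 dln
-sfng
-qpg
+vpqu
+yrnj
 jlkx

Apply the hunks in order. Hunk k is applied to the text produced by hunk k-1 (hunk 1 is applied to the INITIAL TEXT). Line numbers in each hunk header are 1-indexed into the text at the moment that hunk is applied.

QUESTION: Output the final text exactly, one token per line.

Hunk 1: at line 1 remove [rtu,tpt] add [jny,lyke,ppvn] -> 9 lines: uhjy ushgq jny lyke ppvn bmqt qpg jlkx tihv
Hunk 2: at line 3 remove [ppvn,bmqt] add [cyt,dln,sfng] -> 10 lines: uhjy ushgq jny lyke cyt dln sfng qpg jlkx tihv
Hunk 3: at line 6 remove [sfng,qpg] add [vpqu,yrnj] -> 10 lines: uhjy ushgq jny lyke cyt dln vpqu yrnj jlkx tihv

Answer: uhjy
ushgq
jny
lyke
cyt
dln
vpqu
yrnj
jlkx
tihv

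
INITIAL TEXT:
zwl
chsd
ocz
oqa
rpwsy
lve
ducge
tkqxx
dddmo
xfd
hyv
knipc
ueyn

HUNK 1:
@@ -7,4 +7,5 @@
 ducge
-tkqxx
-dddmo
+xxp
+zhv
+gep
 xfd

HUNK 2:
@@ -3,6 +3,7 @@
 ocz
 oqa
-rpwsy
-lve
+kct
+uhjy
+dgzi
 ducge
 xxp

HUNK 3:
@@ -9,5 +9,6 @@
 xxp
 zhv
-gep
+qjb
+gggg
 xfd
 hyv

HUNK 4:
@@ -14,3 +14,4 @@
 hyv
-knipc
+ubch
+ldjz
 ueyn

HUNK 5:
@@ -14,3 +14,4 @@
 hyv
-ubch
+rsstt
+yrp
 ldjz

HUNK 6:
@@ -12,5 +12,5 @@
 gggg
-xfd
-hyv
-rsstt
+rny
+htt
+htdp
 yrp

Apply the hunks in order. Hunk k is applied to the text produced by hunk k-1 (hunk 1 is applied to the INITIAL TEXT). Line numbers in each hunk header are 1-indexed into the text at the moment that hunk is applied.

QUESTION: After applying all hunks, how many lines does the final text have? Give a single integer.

Answer: 18

Derivation:
Hunk 1: at line 7 remove [tkqxx,dddmo] add [xxp,zhv,gep] -> 14 lines: zwl chsd ocz oqa rpwsy lve ducge xxp zhv gep xfd hyv knipc ueyn
Hunk 2: at line 3 remove [rpwsy,lve] add [kct,uhjy,dgzi] -> 15 lines: zwl chsd ocz oqa kct uhjy dgzi ducge xxp zhv gep xfd hyv knipc ueyn
Hunk 3: at line 9 remove [gep] add [qjb,gggg] -> 16 lines: zwl chsd ocz oqa kct uhjy dgzi ducge xxp zhv qjb gggg xfd hyv knipc ueyn
Hunk 4: at line 14 remove [knipc] add [ubch,ldjz] -> 17 lines: zwl chsd ocz oqa kct uhjy dgzi ducge xxp zhv qjb gggg xfd hyv ubch ldjz ueyn
Hunk 5: at line 14 remove [ubch] add [rsstt,yrp] -> 18 lines: zwl chsd ocz oqa kct uhjy dgzi ducge xxp zhv qjb gggg xfd hyv rsstt yrp ldjz ueyn
Hunk 6: at line 12 remove [xfd,hyv,rsstt] add [rny,htt,htdp] -> 18 lines: zwl chsd ocz oqa kct uhjy dgzi ducge xxp zhv qjb gggg rny htt htdp yrp ldjz ueyn
Final line count: 18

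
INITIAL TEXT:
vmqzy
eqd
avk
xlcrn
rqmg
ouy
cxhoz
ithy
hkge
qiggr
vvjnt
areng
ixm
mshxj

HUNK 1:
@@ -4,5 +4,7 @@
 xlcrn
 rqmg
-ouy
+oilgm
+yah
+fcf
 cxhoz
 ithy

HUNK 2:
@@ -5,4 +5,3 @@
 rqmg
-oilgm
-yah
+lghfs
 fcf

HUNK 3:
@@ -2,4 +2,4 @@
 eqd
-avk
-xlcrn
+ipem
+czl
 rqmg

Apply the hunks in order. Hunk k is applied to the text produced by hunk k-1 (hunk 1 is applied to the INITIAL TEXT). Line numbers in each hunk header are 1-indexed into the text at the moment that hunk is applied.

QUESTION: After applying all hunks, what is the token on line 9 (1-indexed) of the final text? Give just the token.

Answer: ithy

Derivation:
Hunk 1: at line 4 remove [ouy] add [oilgm,yah,fcf] -> 16 lines: vmqzy eqd avk xlcrn rqmg oilgm yah fcf cxhoz ithy hkge qiggr vvjnt areng ixm mshxj
Hunk 2: at line 5 remove [oilgm,yah] add [lghfs] -> 15 lines: vmqzy eqd avk xlcrn rqmg lghfs fcf cxhoz ithy hkge qiggr vvjnt areng ixm mshxj
Hunk 3: at line 2 remove [avk,xlcrn] add [ipem,czl] -> 15 lines: vmqzy eqd ipem czl rqmg lghfs fcf cxhoz ithy hkge qiggr vvjnt areng ixm mshxj
Final line 9: ithy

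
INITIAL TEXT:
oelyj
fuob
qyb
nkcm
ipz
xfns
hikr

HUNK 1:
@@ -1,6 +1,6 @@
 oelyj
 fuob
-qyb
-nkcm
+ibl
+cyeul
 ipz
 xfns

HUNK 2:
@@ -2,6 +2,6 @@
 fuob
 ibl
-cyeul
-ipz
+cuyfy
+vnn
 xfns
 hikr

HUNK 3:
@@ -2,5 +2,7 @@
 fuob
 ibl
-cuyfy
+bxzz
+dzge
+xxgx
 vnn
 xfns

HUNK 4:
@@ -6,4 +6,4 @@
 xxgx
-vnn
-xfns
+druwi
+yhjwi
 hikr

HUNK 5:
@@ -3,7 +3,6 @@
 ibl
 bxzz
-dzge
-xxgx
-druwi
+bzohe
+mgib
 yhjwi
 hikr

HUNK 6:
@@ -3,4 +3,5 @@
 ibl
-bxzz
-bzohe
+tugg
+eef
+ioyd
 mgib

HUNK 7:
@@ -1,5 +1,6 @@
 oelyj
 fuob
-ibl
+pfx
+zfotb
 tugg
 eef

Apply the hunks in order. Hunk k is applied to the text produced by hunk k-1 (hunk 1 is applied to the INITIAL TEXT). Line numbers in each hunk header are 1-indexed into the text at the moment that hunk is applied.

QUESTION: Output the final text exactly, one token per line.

Hunk 1: at line 1 remove [qyb,nkcm] add [ibl,cyeul] -> 7 lines: oelyj fuob ibl cyeul ipz xfns hikr
Hunk 2: at line 2 remove [cyeul,ipz] add [cuyfy,vnn] -> 7 lines: oelyj fuob ibl cuyfy vnn xfns hikr
Hunk 3: at line 2 remove [cuyfy] add [bxzz,dzge,xxgx] -> 9 lines: oelyj fuob ibl bxzz dzge xxgx vnn xfns hikr
Hunk 4: at line 6 remove [vnn,xfns] add [druwi,yhjwi] -> 9 lines: oelyj fuob ibl bxzz dzge xxgx druwi yhjwi hikr
Hunk 5: at line 3 remove [dzge,xxgx,druwi] add [bzohe,mgib] -> 8 lines: oelyj fuob ibl bxzz bzohe mgib yhjwi hikr
Hunk 6: at line 3 remove [bxzz,bzohe] add [tugg,eef,ioyd] -> 9 lines: oelyj fuob ibl tugg eef ioyd mgib yhjwi hikr
Hunk 7: at line 1 remove [ibl] add [pfx,zfotb] -> 10 lines: oelyj fuob pfx zfotb tugg eef ioyd mgib yhjwi hikr

Answer: oelyj
fuob
pfx
zfotb
tugg
eef
ioyd
mgib
yhjwi
hikr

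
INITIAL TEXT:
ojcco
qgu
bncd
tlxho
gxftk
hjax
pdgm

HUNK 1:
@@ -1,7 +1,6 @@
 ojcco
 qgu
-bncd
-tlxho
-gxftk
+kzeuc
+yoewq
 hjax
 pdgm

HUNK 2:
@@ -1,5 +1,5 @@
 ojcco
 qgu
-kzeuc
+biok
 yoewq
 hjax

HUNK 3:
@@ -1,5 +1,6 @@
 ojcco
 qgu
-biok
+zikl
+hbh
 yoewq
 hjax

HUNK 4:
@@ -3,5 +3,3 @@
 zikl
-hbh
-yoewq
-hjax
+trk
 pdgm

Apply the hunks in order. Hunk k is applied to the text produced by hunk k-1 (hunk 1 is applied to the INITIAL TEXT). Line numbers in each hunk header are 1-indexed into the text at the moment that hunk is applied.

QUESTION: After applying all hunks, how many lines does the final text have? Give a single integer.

Hunk 1: at line 1 remove [bncd,tlxho,gxftk] add [kzeuc,yoewq] -> 6 lines: ojcco qgu kzeuc yoewq hjax pdgm
Hunk 2: at line 1 remove [kzeuc] add [biok] -> 6 lines: ojcco qgu biok yoewq hjax pdgm
Hunk 3: at line 1 remove [biok] add [zikl,hbh] -> 7 lines: ojcco qgu zikl hbh yoewq hjax pdgm
Hunk 4: at line 3 remove [hbh,yoewq,hjax] add [trk] -> 5 lines: ojcco qgu zikl trk pdgm
Final line count: 5

Answer: 5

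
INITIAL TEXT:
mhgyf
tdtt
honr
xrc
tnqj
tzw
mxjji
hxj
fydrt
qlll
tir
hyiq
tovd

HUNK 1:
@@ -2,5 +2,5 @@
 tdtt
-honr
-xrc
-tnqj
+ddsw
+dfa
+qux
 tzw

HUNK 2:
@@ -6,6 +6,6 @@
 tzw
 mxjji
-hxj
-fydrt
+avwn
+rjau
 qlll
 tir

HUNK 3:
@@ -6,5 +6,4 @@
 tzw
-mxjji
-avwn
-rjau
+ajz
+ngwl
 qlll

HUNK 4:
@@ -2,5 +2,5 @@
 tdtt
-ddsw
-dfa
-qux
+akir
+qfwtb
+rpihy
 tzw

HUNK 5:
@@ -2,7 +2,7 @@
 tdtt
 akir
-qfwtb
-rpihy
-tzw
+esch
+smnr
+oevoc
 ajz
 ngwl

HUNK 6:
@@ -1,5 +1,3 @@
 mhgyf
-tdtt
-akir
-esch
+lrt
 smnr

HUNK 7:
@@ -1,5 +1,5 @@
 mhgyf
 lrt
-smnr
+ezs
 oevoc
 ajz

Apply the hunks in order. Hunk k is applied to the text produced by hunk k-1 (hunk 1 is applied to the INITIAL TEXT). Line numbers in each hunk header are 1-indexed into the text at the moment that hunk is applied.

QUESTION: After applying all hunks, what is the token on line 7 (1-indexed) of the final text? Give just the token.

Answer: qlll

Derivation:
Hunk 1: at line 2 remove [honr,xrc,tnqj] add [ddsw,dfa,qux] -> 13 lines: mhgyf tdtt ddsw dfa qux tzw mxjji hxj fydrt qlll tir hyiq tovd
Hunk 2: at line 6 remove [hxj,fydrt] add [avwn,rjau] -> 13 lines: mhgyf tdtt ddsw dfa qux tzw mxjji avwn rjau qlll tir hyiq tovd
Hunk 3: at line 6 remove [mxjji,avwn,rjau] add [ajz,ngwl] -> 12 lines: mhgyf tdtt ddsw dfa qux tzw ajz ngwl qlll tir hyiq tovd
Hunk 4: at line 2 remove [ddsw,dfa,qux] add [akir,qfwtb,rpihy] -> 12 lines: mhgyf tdtt akir qfwtb rpihy tzw ajz ngwl qlll tir hyiq tovd
Hunk 5: at line 2 remove [qfwtb,rpihy,tzw] add [esch,smnr,oevoc] -> 12 lines: mhgyf tdtt akir esch smnr oevoc ajz ngwl qlll tir hyiq tovd
Hunk 6: at line 1 remove [tdtt,akir,esch] add [lrt] -> 10 lines: mhgyf lrt smnr oevoc ajz ngwl qlll tir hyiq tovd
Hunk 7: at line 1 remove [smnr] add [ezs] -> 10 lines: mhgyf lrt ezs oevoc ajz ngwl qlll tir hyiq tovd
Final line 7: qlll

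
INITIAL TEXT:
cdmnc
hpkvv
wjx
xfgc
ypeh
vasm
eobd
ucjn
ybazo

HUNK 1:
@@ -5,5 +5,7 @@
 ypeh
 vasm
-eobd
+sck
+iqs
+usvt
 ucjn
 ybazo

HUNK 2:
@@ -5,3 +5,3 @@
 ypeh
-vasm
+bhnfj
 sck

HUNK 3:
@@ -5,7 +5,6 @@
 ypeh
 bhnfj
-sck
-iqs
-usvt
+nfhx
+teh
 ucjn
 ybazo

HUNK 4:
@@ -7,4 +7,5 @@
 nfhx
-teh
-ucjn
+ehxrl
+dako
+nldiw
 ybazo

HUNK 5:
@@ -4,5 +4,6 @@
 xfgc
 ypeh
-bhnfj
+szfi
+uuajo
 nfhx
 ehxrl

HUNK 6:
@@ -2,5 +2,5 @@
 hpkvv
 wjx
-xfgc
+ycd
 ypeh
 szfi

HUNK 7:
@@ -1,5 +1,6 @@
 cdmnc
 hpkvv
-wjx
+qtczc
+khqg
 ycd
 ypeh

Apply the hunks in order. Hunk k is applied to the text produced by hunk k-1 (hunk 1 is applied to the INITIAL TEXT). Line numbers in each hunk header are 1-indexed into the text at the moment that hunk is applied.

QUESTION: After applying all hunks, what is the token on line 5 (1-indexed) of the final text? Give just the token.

Hunk 1: at line 5 remove [eobd] add [sck,iqs,usvt] -> 11 lines: cdmnc hpkvv wjx xfgc ypeh vasm sck iqs usvt ucjn ybazo
Hunk 2: at line 5 remove [vasm] add [bhnfj] -> 11 lines: cdmnc hpkvv wjx xfgc ypeh bhnfj sck iqs usvt ucjn ybazo
Hunk 3: at line 5 remove [sck,iqs,usvt] add [nfhx,teh] -> 10 lines: cdmnc hpkvv wjx xfgc ypeh bhnfj nfhx teh ucjn ybazo
Hunk 4: at line 7 remove [teh,ucjn] add [ehxrl,dako,nldiw] -> 11 lines: cdmnc hpkvv wjx xfgc ypeh bhnfj nfhx ehxrl dako nldiw ybazo
Hunk 5: at line 4 remove [bhnfj] add [szfi,uuajo] -> 12 lines: cdmnc hpkvv wjx xfgc ypeh szfi uuajo nfhx ehxrl dako nldiw ybazo
Hunk 6: at line 2 remove [xfgc] add [ycd] -> 12 lines: cdmnc hpkvv wjx ycd ypeh szfi uuajo nfhx ehxrl dako nldiw ybazo
Hunk 7: at line 1 remove [wjx] add [qtczc,khqg] -> 13 lines: cdmnc hpkvv qtczc khqg ycd ypeh szfi uuajo nfhx ehxrl dako nldiw ybazo
Final line 5: ycd

Answer: ycd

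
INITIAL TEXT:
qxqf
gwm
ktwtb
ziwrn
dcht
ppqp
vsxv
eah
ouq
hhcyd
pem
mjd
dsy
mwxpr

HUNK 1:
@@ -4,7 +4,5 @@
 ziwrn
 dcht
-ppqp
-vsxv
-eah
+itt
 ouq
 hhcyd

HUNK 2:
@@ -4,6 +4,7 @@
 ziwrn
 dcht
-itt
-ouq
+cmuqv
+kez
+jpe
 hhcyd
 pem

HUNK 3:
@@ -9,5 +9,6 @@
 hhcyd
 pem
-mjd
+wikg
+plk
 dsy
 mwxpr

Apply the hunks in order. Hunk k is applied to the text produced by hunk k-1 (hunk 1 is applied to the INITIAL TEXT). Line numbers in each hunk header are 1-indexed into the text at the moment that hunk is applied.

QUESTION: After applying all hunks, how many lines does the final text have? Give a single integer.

Hunk 1: at line 4 remove [ppqp,vsxv,eah] add [itt] -> 12 lines: qxqf gwm ktwtb ziwrn dcht itt ouq hhcyd pem mjd dsy mwxpr
Hunk 2: at line 4 remove [itt,ouq] add [cmuqv,kez,jpe] -> 13 lines: qxqf gwm ktwtb ziwrn dcht cmuqv kez jpe hhcyd pem mjd dsy mwxpr
Hunk 3: at line 9 remove [mjd] add [wikg,plk] -> 14 lines: qxqf gwm ktwtb ziwrn dcht cmuqv kez jpe hhcyd pem wikg plk dsy mwxpr
Final line count: 14

Answer: 14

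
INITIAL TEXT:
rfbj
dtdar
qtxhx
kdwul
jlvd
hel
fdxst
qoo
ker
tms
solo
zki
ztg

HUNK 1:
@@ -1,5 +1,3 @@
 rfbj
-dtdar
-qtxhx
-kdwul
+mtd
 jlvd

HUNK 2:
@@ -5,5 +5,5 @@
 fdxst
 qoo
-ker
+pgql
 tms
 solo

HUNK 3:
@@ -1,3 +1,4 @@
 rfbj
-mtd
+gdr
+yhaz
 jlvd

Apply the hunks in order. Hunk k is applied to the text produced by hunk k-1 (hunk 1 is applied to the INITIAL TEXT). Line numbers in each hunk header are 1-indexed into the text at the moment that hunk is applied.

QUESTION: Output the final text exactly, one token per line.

Hunk 1: at line 1 remove [dtdar,qtxhx,kdwul] add [mtd] -> 11 lines: rfbj mtd jlvd hel fdxst qoo ker tms solo zki ztg
Hunk 2: at line 5 remove [ker] add [pgql] -> 11 lines: rfbj mtd jlvd hel fdxst qoo pgql tms solo zki ztg
Hunk 3: at line 1 remove [mtd] add [gdr,yhaz] -> 12 lines: rfbj gdr yhaz jlvd hel fdxst qoo pgql tms solo zki ztg

Answer: rfbj
gdr
yhaz
jlvd
hel
fdxst
qoo
pgql
tms
solo
zki
ztg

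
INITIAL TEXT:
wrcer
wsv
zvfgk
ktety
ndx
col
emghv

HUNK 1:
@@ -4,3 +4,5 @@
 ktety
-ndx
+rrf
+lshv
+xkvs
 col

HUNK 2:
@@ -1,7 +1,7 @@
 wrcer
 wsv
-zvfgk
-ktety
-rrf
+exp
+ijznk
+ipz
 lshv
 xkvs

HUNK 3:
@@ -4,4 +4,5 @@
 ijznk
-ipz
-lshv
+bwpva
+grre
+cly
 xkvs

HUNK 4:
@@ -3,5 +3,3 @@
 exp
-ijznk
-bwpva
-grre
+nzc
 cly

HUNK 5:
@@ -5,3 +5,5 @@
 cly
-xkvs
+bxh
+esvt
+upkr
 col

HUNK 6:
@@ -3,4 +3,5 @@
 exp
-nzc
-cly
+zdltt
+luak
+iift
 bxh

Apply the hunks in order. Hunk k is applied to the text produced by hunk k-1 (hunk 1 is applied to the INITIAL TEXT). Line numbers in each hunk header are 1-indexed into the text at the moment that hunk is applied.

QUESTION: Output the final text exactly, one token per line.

Hunk 1: at line 4 remove [ndx] add [rrf,lshv,xkvs] -> 9 lines: wrcer wsv zvfgk ktety rrf lshv xkvs col emghv
Hunk 2: at line 1 remove [zvfgk,ktety,rrf] add [exp,ijznk,ipz] -> 9 lines: wrcer wsv exp ijznk ipz lshv xkvs col emghv
Hunk 3: at line 4 remove [ipz,lshv] add [bwpva,grre,cly] -> 10 lines: wrcer wsv exp ijznk bwpva grre cly xkvs col emghv
Hunk 4: at line 3 remove [ijznk,bwpva,grre] add [nzc] -> 8 lines: wrcer wsv exp nzc cly xkvs col emghv
Hunk 5: at line 5 remove [xkvs] add [bxh,esvt,upkr] -> 10 lines: wrcer wsv exp nzc cly bxh esvt upkr col emghv
Hunk 6: at line 3 remove [nzc,cly] add [zdltt,luak,iift] -> 11 lines: wrcer wsv exp zdltt luak iift bxh esvt upkr col emghv

Answer: wrcer
wsv
exp
zdltt
luak
iift
bxh
esvt
upkr
col
emghv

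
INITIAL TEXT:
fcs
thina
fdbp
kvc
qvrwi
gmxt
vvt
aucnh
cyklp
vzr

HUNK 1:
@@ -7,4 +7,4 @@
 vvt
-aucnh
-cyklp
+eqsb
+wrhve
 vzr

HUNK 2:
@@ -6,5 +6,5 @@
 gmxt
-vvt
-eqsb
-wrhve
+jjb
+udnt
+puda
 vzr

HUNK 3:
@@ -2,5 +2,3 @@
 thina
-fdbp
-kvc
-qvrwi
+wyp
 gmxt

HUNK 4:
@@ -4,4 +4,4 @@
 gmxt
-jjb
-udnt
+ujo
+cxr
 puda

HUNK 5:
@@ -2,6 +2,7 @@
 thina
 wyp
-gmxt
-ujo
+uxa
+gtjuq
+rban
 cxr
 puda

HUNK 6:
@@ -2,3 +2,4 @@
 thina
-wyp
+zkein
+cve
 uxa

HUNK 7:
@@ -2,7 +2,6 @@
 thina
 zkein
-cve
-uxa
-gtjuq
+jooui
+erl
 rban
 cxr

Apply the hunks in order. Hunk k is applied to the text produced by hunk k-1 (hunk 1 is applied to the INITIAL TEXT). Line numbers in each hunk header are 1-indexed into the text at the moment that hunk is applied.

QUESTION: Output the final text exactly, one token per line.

Answer: fcs
thina
zkein
jooui
erl
rban
cxr
puda
vzr

Derivation:
Hunk 1: at line 7 remove [aucnh,cyklp] add [eqsb,wrhve] -> 10 lines: fcs thina fdbp kvc qvrwi gmxt vvt eqsb wrhve vzr
Hunk 2: at line 6 remove [vvt,eqsb,wrhve] add [jjb,udnt,puda] -> 10 lines: fcs thina fdbp kvc qvrwi gmxt jjb udnt puda vzr
Hunk 3: at line 2 remove [fdbp,kvc,qvrwi] add [wyp] -> 8 lines: fcs thina wyp gmxt jjb udnt puda vzr
Hunk 4: at line 4 remove [jjb,udnt] add [ujo,cxr] -> 8 lines: fcs thina wyp gmxt ujo cxr puda vzr
Hunk 5: at line 2 remove [gmxt,ujo] add [uxa,gtjuq,rban] -> 9 lines: fcs thina wyp uxa gtjuq rban cxr puda vzr
Hunk 6: at line 2 remove [wyp] add [zkein,cve] -> 10 lines: fcs thina zkein cve uxa gtjuq rban cxr puda vzr
Hunk 7: at line 2 remove [cve,uxa,gtjuq] add [jooui,erl] -> 9 lines: fcs thina zkein jooui erl rban cxr puda vzr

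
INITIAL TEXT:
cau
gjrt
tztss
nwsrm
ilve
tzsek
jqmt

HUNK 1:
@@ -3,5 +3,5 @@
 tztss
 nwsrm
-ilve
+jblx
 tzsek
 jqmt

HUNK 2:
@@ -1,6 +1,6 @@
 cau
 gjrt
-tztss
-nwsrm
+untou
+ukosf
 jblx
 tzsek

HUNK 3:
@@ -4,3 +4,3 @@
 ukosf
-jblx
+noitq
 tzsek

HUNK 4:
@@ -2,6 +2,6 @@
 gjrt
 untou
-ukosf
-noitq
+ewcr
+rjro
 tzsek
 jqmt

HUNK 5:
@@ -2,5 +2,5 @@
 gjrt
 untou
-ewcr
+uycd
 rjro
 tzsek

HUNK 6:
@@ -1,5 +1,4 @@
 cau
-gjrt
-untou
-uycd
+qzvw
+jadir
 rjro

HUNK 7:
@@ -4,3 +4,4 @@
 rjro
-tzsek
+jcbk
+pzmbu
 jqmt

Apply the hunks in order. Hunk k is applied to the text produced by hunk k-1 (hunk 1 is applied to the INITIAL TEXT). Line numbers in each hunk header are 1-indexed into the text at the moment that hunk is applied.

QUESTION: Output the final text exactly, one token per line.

Hunk 1: at line 3 remove [ilve] add [jblx] -> 7 lines: cau gjrt tztss nwsrm jblx tzsek jqmt
Hunk 2: at line 1 remove [tztss,nwsrm] add [untou,ukosf] -> 7 lines: cau gjrt untou ukosf jblx tzsek jqmt
Hunk 3: at line 4 remove [jblx] add [noitq] -> 7 lines: cau gjrt untou ukosf noitq tzsek jqmt
Hunk 4: at line 2 remove [ukosf,noitq] add [ewcr,rjro] -> 7 lines: cau gjrt untou ewcr rjro tzsek jqmt
Hunk 5: at line 2 remove [ewcr] add [uycd] -> 7 lines: cau gjrt untou uycd rjro tzsek jqmt
Hunk 6: at line 1 remove [gjrt,untou,uycd] add [qzvw,jadir] -> 6 lines: cau qzvw jadir rjro tzsek jqmt
Hunk 7: at line 4 remove [tzsek] add [jcbk,pzmbu] -> 7 lines: cau qzvw jadir rjro jcbk pzmbu jqmt

Answer: cau
qzvw
jadir
rjro
jcbk
pzmbu
jqmt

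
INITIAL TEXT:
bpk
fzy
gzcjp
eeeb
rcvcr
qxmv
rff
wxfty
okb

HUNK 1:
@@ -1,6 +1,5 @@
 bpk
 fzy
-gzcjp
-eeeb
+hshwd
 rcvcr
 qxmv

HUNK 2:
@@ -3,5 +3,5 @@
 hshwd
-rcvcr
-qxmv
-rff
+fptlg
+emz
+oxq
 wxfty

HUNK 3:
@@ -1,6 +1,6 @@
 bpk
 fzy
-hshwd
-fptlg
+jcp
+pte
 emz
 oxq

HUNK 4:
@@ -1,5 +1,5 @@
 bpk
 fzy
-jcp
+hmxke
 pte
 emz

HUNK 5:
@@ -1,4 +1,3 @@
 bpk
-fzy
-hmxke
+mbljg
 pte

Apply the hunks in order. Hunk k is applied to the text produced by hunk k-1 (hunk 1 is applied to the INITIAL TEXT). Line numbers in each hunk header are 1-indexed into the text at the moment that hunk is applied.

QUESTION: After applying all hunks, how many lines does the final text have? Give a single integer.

Hunk 1: at line 1 remove [gzcjp,eeeb] add [hshwd] -> 8 lines: bpk fzy hshwd rcvcr qxmv rff wxfty okb
Hunk 2: at line 3 remove [rcvcr,qxmv,rff] add [fptlg,emz,oxq] -> 8 lines: bpk fzy hshwd fptlg emz oxq wxfty okb
Hunk 3: at line 1 remove [hshwd,fptlg] add [jcp,pte] -> 8 lines: bpk fzy jcp pte emz oxq wxfty okb
Hunk 4: at line 1 remove [jcp] add [hmxke] -> 8 lines: bpk fzy hmxke pte emz oxq wxfty okb
Hunk 5: at line 1 remove [fzy,hmxke] add [mbljg] -> 7 lines: bpk mbljg pte emz oxq wxfty okb
Final line count: 7

Answer: 7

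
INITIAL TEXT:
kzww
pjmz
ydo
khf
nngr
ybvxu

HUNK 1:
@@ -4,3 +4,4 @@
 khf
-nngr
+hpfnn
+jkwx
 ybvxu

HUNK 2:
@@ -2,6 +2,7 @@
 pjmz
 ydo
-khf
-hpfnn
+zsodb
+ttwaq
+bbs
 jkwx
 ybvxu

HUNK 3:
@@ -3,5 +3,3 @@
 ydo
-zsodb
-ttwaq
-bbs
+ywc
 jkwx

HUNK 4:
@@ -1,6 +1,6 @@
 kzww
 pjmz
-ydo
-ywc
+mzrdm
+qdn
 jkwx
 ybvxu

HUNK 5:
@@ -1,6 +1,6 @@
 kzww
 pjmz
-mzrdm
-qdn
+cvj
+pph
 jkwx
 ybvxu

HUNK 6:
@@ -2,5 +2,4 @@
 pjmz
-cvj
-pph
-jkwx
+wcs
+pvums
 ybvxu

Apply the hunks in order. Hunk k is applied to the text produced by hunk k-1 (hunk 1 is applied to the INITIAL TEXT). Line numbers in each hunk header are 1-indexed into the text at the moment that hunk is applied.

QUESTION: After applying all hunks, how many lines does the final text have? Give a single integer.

Answer: 5

Derivation:
Hunk 1: at line 4 remove [nngr] add [hpfnn,jkwx] -> 7 lines: kzww pjmz ydo khf hpfnn jkwx ybvxu
Hunk 2: at line 2 remove [khf,hpfnn] add [zsodb,ttwaq,bbs] -> 8 lines: kzww pjmz ydo zsodb ttwaq bbs jkwx ybvxu
Hunk 3: at line 3 remove [zsodb,ttwaq,bbs] add [ywc] -> 6 lines: kzww pjmz ydo ywc jkwx ybvxu
Hunk 4: at line 1 remove [ydo,ywc] add [mzrdm,qdn] -> 6 lines: kzww pjmz mzrdm qdn jkwx ybvxu
Hunk 5: at line 1 remove [mzrdm,qdn] add [cvj,pph] -> 6 lines: kzww pjmz cvj pph jkwx ybvxu
Hunk 6: at line 2 remove [cvj,pph,jkwx] add [wcs,pvums] -> 5 lines: kzww pjmz wcs pvums ybvxu
Final line count: 5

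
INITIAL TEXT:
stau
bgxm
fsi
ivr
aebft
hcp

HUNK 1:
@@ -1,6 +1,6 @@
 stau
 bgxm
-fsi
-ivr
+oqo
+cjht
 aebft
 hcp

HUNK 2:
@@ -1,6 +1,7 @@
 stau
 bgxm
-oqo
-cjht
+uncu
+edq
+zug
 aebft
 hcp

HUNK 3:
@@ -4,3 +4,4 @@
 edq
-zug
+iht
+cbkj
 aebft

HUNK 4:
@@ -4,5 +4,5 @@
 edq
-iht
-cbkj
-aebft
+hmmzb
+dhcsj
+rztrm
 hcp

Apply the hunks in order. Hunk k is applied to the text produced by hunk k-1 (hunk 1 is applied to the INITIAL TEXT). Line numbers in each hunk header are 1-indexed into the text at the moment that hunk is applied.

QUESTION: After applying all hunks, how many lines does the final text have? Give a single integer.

Hunk 1: at line 1 remove [fsi,ivr] add [oqo,cjht] -> 6 lines: stau bgxm oqo cjht aebft hcp
Hunk 2: at line 1 remove [oqo,cjht] add [uncu,edq,zug] -> 7 lines: stau bgxm uncu edq zug aebft hcp
Hunk 3: at line 4 remove [zug] add [iht,cbkj] -> 8 lines: stau bgxm uncu edq iht cbkj aebft hcp
Hunk 4: at line 4 remove [iht,cbkj,aebft] add [hmmzb,dhcsj,rztrm] -> 8 lines: stau bgxm uncu edq hmmzb dhcsj rztrm hcp
Final line count: 8

Answer: 8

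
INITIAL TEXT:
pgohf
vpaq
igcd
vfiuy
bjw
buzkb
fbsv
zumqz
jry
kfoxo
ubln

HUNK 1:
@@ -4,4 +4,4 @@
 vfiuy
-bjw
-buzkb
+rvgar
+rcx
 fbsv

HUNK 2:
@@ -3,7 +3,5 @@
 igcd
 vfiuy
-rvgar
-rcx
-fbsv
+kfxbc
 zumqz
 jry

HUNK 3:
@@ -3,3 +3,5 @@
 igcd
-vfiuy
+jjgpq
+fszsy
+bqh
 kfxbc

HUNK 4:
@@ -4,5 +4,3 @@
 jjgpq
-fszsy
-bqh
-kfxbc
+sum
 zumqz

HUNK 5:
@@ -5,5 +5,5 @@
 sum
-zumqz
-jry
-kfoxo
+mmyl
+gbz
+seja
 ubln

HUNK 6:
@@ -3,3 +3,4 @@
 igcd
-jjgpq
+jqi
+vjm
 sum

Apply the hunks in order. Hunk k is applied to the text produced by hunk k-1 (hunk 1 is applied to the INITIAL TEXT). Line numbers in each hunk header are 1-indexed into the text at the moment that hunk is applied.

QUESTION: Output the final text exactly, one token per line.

Hunk 1: at line 4 remove [bjw,buzkb] add [rvgar,rcx] -> 11 lines: pgohf vpaq igcd vfiuy rvgar rcx fbsv zumqz jry kfoxo ubln
Hunk 2: at line 3 remove [rvgar,rcx,fbsv] add [kfxbc] -> 9 lines: pgohf vpaq igcd vfiuy kfxbc zumqz jry kfoxo ubln
Hunk 3: at line 3 remove [vfiuy] add [jjgpq,fszsy,bqh] -> 11 lines: pgohf vpaq igcd jjgpq fszsy bqh kfxbc zumqz jry kfoxo ubln
Hunk 4: at line 4 remove [fszsy,bqh,kfxbc] add [sum] -> 9 lines: pgohf vpaq igcd jjgpq sum zumqz jry kfoxo ubln
Hunk 5: at line 5 remove [zumqz,jry,kfoxo] add [mmyl,gbz,seja] -> 9 lines: pgohf vpaq igcd jjgpq sum mmyl gbz seja ubln
Hunk 6: at line 3 remove [jjgpq] add [jqi,vjm] -> 10 lines: pgohf vpaq igcd jqi vjm sum mmyl gbz seja ubln

Answer: pgohf
vpaq
igcd
jqi
vjm
sum
mmyl
gbz
seja
ubln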